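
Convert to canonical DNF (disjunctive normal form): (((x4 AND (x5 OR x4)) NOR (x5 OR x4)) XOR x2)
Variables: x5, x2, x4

(NOT x5 AND NOT x2 AND NOT x4) OR (NOT x5 AND x2 AND x4) OR (x5 AND x2 AND NOT x4) OR (x5 AND x2 AND x4)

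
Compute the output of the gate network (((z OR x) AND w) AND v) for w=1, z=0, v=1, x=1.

Substituting: (((0 OR 1) AND 1) AND 1)
= 1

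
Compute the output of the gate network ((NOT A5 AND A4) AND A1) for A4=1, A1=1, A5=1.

Substituting: ((NOT 1 AND 1) AND 1)
= 0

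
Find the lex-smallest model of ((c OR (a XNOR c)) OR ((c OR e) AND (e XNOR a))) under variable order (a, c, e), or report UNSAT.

a=0, c=0, e=0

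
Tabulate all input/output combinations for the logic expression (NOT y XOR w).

y | w | Output
--------------
0 | 0 | 1
0 | 1 | 0
1 | 0 | 0
1 | 1 | 1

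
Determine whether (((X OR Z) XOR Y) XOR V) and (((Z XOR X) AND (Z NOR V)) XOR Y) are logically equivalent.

No. Counterexample: with X=0, Z=0, Y=0, V=1, Expression 1 = 1 but Expression 2 = 0.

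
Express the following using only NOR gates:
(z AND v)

((z NOR z) NOR (v NOR v))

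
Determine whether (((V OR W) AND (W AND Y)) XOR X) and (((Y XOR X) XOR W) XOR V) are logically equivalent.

No. Counterexample: with X=0, W=0, Y=0, V=1, Expression 1 = 0 but Expression 2 = 1.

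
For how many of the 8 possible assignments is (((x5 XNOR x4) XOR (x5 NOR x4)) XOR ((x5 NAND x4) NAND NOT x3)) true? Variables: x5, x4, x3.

Satisfying assignments: (0,0,1), (0,1,1), (1,0,1)
Count: 3 out of 8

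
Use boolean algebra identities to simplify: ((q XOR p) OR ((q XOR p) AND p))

By absorption (E OR (E AND v) = E):
= (q XOR p)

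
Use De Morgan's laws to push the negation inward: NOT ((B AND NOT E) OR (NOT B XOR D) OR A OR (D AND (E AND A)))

NOT (B AND NOT E) AND NOT (NOT B XOR D) AND NOT A AND NOT (D AND (E AND A))
De Morgan's: NOT(OR of terms) = AND of negations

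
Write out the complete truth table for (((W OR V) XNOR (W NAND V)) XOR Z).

V | Z | W | Output
------------------
0 | 0 | 0 | 0
0 | 0 | 1 | 1
0 | 1 | 0 | 1
0 | 1 | 1 | 0
1 | 0 | 0 | 1
1 | 0 | 1 | 0
1 | 1 | 0 | 0
1 | 1 | 1 | 1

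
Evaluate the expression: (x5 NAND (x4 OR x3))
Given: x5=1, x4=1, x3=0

Substituting: (1 NAND (1 OR 0))
= 0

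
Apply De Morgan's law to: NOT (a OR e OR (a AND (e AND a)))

NOT a AND NOT e AND NOT (a AND (e AND a))
De Morgan's: NOT(OR of terms) = AND of negations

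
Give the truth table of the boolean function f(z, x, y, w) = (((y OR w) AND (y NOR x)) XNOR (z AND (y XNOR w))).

z | x | y | w | Output
----------------------
0 | 0 | 0 | 0 | 1
0 | 0 | 0 | 1 | 0
0 | 0 | 1 | 0 | 1
0 | 0 | 1 | 1 | 1
0 | 1 | 0 | 0 | 1
0 | 1 | 0 | 1 | 1
0 | 1 | 1 | 0 | 1
0 | 1 | 1 | 1 | 1
1 | 0 | 0 | 0 | 0
1 | 0 | 0 | 1 | 0
1 | 0 | 1 | 0 | 1
1 | 0 | 1 | 1 | 0
1 | 1 | 0 | 0 | 0
1 | 1 | 0 | 1 | 1
1 | 1 | 1 | 0 | 1
1 | 1 | 1 | 1 | 0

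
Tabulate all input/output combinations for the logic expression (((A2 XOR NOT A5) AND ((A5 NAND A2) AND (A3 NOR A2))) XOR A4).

A5 | A4 | A2 | A3 | Output
--------------------------
0 | 0 | 0 | 0 | 1
0 | 0 | 0 | 1 | 0
0 | 0 | 1 | 0 | 0
0 | 0 | 1 | 1 | 0
0 | 1 | 0 | 0 | 0
0 | 1 | 0 | 1 | 1
0 | 1 | 1 | 0 | 1
0 | 1 | 1 | 1 | 1
1 | 0 | 0 | 0 | 0
1 | 0 | 0 | 1 | 0
1 | 0 | 1 | 0 | 0
1 | 0 | 1 | 1 | 0
1 | 1 | 0 | 0 | 1
1 | 1 | 0 | 1 | 1
1 | 1 | 1 | 0 | 1
1 | 1 | 1 | 1 | 1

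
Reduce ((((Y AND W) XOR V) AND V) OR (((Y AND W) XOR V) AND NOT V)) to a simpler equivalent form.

By distribution ((E AND v) OR (E AND NOT v) = E):
= ((Y AND W) XOR V)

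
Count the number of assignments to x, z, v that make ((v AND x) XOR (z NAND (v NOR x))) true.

Satisfying assignments: (0,0,0), (0,0,1), (0,1,1), (1,0,0), (1,1,0)
Count: 5 out of 8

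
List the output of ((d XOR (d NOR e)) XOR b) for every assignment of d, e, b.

d | e | b | Output
------------------
0 | 0 | 0 | 1
0 | 0 | 1 | 0
0 | 1 | 0 | 0
0 | 1 | 1 | 1
1 | 0 | 0 | 1
1 | 0 | 1 | 0
1 | 1 | 0 | 1
1 | 1 | 1 | 0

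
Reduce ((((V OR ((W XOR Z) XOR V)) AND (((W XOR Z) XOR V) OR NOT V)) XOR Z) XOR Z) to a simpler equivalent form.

By XOR self-cancellation ((E XOR v) XOR v = E) then distribution ((E OR v) AND (E OR NOT v) = E):
= ((W XOR Z) XOR V)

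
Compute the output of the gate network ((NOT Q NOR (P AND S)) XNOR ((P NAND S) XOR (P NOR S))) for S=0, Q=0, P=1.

Substituting: ((NOT 0 NOR (1 AND 0)) XNOR ((1 NAND 0) XOR (1 NOR 0)))
= 0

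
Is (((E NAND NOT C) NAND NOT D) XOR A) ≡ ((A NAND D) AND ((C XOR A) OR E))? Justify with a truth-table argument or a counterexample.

No. Counterexample: with E=0, D=0, A=0, C=1, Expression 1 = 0 but Expression 2 = 1.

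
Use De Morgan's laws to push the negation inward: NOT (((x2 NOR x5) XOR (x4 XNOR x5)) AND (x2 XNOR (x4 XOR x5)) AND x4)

NOT ((x2 NOR x5) XOR (x4 XNOR x5)) OR NOT (x2 XNOR (x4 XOR x5)) OR NOT x4
De Morgan's: NOT(AND of terms) = OR of negations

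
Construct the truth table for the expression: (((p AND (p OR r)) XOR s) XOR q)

s | q | p | r | Output
----------------------
0 | 0 | 0 | 0 | 0
0 | 0 | 0 | 1 | 0
0 | 0 | 1 | 0 | 1
0 | 0 | 1 | 1 | 1
0 | 1 | 0 | 0 | 1
0 | 1 | 0 | 1 | 1
0 | 1 | 1 | 0 | 0
0 | 1 | 1 | 1 | 0
1 | 0 | 0 | 0 | 1
1 | 0 | 0 | 1 | 1
1 | 0 | 1 | 0 | 0
1 | 0 | 1 | 1 | 0
1 | 1 | 0 | 0 | 0
1 | 1 | 0 | 1 | 0
1 | 1 | 1 | 0 | 1
1 | 1 | 1 | 1 | 1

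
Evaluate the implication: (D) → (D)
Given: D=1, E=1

Antecedent (D) = 1; consequent (D) = 1.
1 → 1 = 1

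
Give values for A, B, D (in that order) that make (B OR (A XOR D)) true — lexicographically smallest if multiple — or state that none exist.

A=0, B=0, D=1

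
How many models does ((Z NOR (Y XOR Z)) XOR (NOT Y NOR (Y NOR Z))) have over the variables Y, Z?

Satisfying assignments: (0,0), (1,0), (1,1)
Count: 3 out of 4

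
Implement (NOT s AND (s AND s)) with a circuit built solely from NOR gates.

(((s NOR s) NOR (s NOR s)) NOR (((s NOR s) NOR (s NOR s)) NOR ((s NOR s) NOR (s NOR s))))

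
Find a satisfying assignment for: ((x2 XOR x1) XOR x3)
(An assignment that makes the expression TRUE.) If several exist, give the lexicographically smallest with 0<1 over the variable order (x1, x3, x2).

x1=0, x3=0, x2=1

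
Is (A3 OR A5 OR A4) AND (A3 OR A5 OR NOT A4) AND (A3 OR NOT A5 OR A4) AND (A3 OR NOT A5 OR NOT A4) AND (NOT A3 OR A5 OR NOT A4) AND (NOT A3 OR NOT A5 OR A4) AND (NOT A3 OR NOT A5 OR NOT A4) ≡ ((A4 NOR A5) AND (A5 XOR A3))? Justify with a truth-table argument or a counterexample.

Yes, they are equivalent — the two output columns agree on all 8 assignments:
A3 | A5 | A4 | Expression 1 | Expression 2
------------------------------------------
0 | 0 | 0 | 0 | 0
0 | 0 | 1 | 0 | 0
0 | 1 | 0 | 0 | 0
0 | 1 | 1 | 0 | 0
1 | 0 | 0 | 1 | 1
1 | 0 | 1 | 0 | 0
1 | 1 | 0 | 0 | 0
1 | 1 | 1 | 0 | 0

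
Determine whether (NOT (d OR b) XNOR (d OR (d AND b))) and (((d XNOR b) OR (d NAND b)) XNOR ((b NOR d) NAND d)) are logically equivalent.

No. Counterexample: with b=0, d=0, Expression 1 = 0 but Expression 2 = 1.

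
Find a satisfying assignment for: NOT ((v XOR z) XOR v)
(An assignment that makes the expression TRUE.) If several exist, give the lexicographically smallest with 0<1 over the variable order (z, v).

z=0, v=0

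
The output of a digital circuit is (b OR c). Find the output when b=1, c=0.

Substituting: (1 OR 0)
= 1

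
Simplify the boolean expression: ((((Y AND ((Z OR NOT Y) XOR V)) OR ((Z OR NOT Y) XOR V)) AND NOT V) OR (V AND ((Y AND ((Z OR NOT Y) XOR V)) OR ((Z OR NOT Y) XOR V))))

By distribution ((E AND v) OR (E AND NOT v) = E) then absorption (E OR (E AND v) = E):
= ((Z OR NOT Y) XOR V)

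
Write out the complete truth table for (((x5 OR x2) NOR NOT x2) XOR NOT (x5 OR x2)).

x5 | x2 | Output
----------------
0 | 0 | 1
0 | 1 | 0
1 | 0 | 0
1 | 1 | 0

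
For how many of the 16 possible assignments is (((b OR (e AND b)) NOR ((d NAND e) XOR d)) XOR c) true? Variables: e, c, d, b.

Satisfying assignments: (0,0,1,0), (0,1,0,0), (0,1,0,1), (0,1,1,1), (1,1,0,0), (1,1,0,1), (1,1,1,0), (1,1,1,1)
Count: 8 out of 16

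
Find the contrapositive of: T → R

Contrapositive: NOT R → NOT T
Note: A statement and its contrapositive are logically equivalent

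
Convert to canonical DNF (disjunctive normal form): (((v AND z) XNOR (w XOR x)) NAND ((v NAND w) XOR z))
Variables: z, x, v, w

(NOT z AND NOT x AND NOT v AND w) OR (NOT z AND NOT x AND v AND w) OR (NOT z AND x AND NOT v AND NOT w) OR (NOT z AND x AND v AND NOT w) OR (NOT z AND x AND v AND w) OR (z AND NOT x AND NOT v AND NOT w) OR (z AND NOT x AND NOT v AND w) OR (z AND NOT x AND v AND NOT w) OR (z AND x AND NOT v AND NOT w) OR (z AND x AND NOT v AND w) OR (z AND x AND v AND NOT w) OR (z AND x AND v AND w)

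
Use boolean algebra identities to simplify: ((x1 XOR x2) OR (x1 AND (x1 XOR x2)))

By absorption (E OR (E AND v) = E):
= (x1 XOR x2)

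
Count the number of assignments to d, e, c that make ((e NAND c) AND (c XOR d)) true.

Satisfying assignments: (0,0,1), (1,0,0), (1,1,0)
Count: 3 out of 8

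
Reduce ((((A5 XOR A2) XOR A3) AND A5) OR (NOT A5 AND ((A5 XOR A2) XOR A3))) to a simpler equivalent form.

By distribution ((E AND v) OR (E AND NOT v) = E):
= ((A5 XOR A2) XOR A3)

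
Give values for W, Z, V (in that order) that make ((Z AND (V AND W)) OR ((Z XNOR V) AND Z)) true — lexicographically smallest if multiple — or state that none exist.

W=0, Z=1, V=1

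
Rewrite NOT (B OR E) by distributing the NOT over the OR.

NOT B AND NOT E
De Morgan's: NOT(OR of terms) = AND of negations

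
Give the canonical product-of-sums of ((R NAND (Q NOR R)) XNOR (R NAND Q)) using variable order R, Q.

ΠM(3) = (NOT R OR NOT Q)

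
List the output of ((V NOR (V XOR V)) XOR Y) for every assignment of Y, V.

Y | V | Output
--------------
0 | 0 | 1
0 | 1 | 0
1 | 0 | 0
1 | 1 | 1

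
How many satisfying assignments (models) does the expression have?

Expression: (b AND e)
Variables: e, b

Satisfying assignments: (1,1)
Count: 1 out of 4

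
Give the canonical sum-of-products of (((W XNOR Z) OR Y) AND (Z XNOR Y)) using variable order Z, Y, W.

Σm(0, 6, 7) = (NOT Z AND NOT Y AND NOT W) OR (Z AND Y AND NOT W) OR (Z AND Y AND W)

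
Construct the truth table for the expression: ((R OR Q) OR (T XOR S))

S | T | R | Q | Output
----------------------
0 | 0 | 0 | 0 | 0
0 | 0 | 0 | 1 | 1
0 | 0 | 1 | 0 | 1
0 | 0 | 1 | 1 | 1
0 | 1 | 0 | 0 | 1
0 | 1 | 0 | 1 | 1
0 | 1 | 1 | 0 | 1
0 | 1 | 1 | 1 | 1
1 | 0 | 0 | 0 | 1
1 | 0 | 0 | 1 | 1
1 | 0 | 1 | 0 | 1
1 | 0 | 1 | 1 | 1
1 | 1 | 0 | 0 | 0
1 | 1 | 0 | 1 | 1
1 | 1 | 1 | 0 | 1
1 | 1 | 1 | 1 | 1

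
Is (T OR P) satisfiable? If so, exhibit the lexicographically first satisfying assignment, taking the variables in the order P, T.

P=0, T=1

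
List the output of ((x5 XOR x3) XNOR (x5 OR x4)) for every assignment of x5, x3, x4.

x5 | x3 | x4 | Output
---------------------
0 | 0 | 0 | 1
0 | 0 | 1 | 0
0 | 1 | 0 | 0
0 | 1 | 1 | 1
1 | 0 | 0 | 1
1 | 0 | 1 | 1
1 | 1 | 0 | 0
1 | 1 | 1 | 0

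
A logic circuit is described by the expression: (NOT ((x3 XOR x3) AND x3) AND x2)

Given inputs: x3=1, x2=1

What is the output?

Substituting: (NOT ((1 XOR 1) AND 1) AND 1)
= 1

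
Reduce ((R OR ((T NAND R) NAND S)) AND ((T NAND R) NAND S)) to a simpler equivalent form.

By absorption (E AND (E OR v) = E):
= ((T NAND R) NAND S)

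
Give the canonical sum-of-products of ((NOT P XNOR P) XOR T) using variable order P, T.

Σm(1, 3) = (NOT P AND T) OR (P AND T)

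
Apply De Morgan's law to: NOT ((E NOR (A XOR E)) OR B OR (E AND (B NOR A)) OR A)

NOT (E NOR (A XOR E)) AND NOT B AND NOT (E AND (B NOR A)) AND NOT A
De Morgan's: NOT(OR of terms) = AND of negations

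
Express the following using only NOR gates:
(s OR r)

((s NOR r) NOR (s NOR r))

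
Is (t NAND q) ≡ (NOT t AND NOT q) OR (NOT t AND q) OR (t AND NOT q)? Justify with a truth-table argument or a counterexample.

Yes, they are equivalent — the two output columns agree on all 4 assignments:
t | q | Expression 1 | Expression 2
-----------------------------------
0 | 0 | 1 | 1
0 | 1 | 1 | 1
1 | 0 | 1 | 1
1 | 1 | 0 | 0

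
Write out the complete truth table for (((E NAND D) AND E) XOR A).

E | A | D | Output
------------------
0 | 0 | 0 | 0
0 | 0 | 1 | 0
0 | 1 | 0 | 1
0 | 1 | 1 | 1
1 | 0 | 0 | 1
1 | 0 | 1 | 0
1 | 1 | 0 | 0
1 | 1 | 1 | 1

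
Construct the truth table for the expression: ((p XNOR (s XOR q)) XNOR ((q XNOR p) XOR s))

q | p | s | Output
------------------
0 | 0 | 0 | 1
0 | 0 | 1 | 1
0 | 1 | 0 | 1
0 | 1 | 1 | 1
1 | 0 | 0 | 1
1 | 0 | 1 | 1
1 | 1 | 0 | 1
1 | 1 | 1 | 1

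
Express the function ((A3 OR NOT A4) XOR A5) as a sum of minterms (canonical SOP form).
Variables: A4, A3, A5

Σm(0, 2, 5, 6) = (NOT A4 AND NOT A3 AND NOT A5) OR (NOT A4 AND A3 AND NOT A5) OR (A4 AND NOT A3 AND A5) OR (A4 AND A3 AND NOT A5)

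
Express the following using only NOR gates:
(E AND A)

((E NOR E) NOR (A NOR A))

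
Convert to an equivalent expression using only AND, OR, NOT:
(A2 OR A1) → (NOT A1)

NOT (A2 OR A1) OR (NOT A1)
(Implication elimination: A → B = NOT A OR B)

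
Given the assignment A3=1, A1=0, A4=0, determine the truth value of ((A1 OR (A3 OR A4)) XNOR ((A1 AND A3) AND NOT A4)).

Substituting: ((0 OR (1 OR 0)) XNOR ((0 AND 1) AND NOT 0))
= 0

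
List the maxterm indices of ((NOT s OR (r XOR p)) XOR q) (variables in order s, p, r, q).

ΠM(1, 3, 5, 7, 8, 11, 13, 14) = (s OR p OR r OR NOT q) AND (s OR p OR NOT r OR NOT q) AND (s OR NOT p OR r OR NOT q) AND (s OR NOT p OR NOT r OR NOT q) AND (NOT s OR p OR r OR q) AND (NOT s OR p OR NOT r OR NOT q) AND (NOT s OR NOT p OR r OR NOT q) AND (NOT s OR NOT p OR NOT r OR q)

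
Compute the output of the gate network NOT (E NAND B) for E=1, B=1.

Substituting: NOT (1 NAND 1)
= 1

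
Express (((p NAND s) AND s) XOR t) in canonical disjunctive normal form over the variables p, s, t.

(NOT p AND NOT s AND t) OR (NOT p AND s AND NOT t) OR (p AND NOT s AND t) OR (p AND s AND t)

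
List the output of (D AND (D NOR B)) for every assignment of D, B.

D | B | Output
--------------
0 | 0 | 0
0 | 1 | 0
1 | 0 | 0
1 | 1 | 0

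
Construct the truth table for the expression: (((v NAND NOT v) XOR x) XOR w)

x | v | w | Output
------------------
0 | 0 | 0 | 1
0 | 0 | 1 | 0
0 | 1 | 0 | 1
0 | 1 | 1 | 0
1 | 0 | 0 | 0
1 | 0 | 1 | 1
1 | 1 | 0 | 0
1 | 1 | 1 | 1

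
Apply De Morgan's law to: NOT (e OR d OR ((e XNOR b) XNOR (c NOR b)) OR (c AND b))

NOT e AND NOT d AND NOT ((e XNOR b) XNOR (c NOR b)) AND NOT (c AND b)
De Morgan's: NOT(OR of terms) = AND of negations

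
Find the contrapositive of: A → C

Contrapositive: NOT C → NOT A
Note: A statement and its contrapositive are logically equivalent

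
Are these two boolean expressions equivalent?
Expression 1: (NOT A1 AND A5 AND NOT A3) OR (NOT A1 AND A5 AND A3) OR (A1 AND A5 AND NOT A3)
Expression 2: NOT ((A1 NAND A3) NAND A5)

Yes, they are equivalent — the two output columns agree on all 8 assignments:
A1 | A5 | A3 | Expression 1 | Expression 2
------------------------------------------
0 | 0 | 0 | 0 | 0
0 | 0 | 1 | 0 | 0
0 | 1 | 0 | 1 | 1
0 | 1 | 1 | 1 | 1
1 | 0 | 0 | 0 | 0
1 | 0 | 1 | 0 | 0
1 | 1 | 0 | 1 | 1
1 | 1 | 1 | 0 | 0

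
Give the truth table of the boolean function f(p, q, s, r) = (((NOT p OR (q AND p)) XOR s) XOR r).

p | q | s | r | Output
----------------------
0 | 0 | 0 | 0 | 1
0 | 0 | 0 | 1 | 0
0 | 0 | 1 | 0 | 0
0 | 0 | 1 | 1 | 1
0 | 1 | 0 | 0 | 1
0 | 1 | 0 | 1 | 0
0 | 1 | 1 | 0 | 0
0 | 1 | 1 | 1 | 1
1 | 0 | 0 | 0 | 0
1 | 0 | 0 | 1 | 1
1 | 0 | 1 | 0 | 1
1 | 0 | 1 | 1 | 0
1 | 1 | 0 | 0 | 1
1 | 1 | 0 | 1 | 0
1 | 1 | 1 | 0 | 0
1 | 1 | 1 | 1 | 1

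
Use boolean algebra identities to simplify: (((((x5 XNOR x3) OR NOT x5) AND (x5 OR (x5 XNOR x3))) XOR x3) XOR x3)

By XOR self-cancellation ((E XOR v) XOR v = E) then distribution ((E OR v) AND (E OR NOT v) = E):
= (x5 XNOR x3)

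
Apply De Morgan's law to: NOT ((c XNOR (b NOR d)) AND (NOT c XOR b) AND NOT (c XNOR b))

NOT (c XNOR (b NOR d)) OR NOT (NOT c XOR b) OR (c XNOR b)
De Morgan's: NOT(AND of terms) = OR of negations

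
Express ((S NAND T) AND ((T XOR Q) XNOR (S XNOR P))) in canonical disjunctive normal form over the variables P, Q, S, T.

(NOT P AND NOT Q AND NOT S AND T) OR (NOT P AND NOT Q AND S AND NOT T) OR (NOT P AND Q AND NOT S AND NOT T) OR (P AND NOT Q AND NOT S AND NOT T) OR (P AND Q AND NOT S AND T) OR (P AND Q AND S AND NOT T)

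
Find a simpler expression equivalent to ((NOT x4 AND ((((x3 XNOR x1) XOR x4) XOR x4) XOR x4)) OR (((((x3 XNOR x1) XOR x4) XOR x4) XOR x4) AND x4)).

By distribution ((E AND v) OR (E AND NOT v) = E) then XOR self-cancellation ((E XOR v) XOR v = E):
= ((x3 XNOR x1) XOR x4)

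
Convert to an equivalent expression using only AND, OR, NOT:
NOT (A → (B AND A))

A AND NOT (B AND A)
(Negated implication: NOT(A → B) = A AND NOT B)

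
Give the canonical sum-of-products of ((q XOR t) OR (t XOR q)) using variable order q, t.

Σm(1, 2) = (NOT q AND t) OR (q AND NOT t)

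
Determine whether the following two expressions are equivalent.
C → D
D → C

No, Converse is not equivalent to original (counterexample: D=0, C=1)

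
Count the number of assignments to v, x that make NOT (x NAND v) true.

Satisfying assignments: (1,1)
Count: 1 out of 4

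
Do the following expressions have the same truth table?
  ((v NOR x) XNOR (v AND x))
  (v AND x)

No. Counterexample: with v=0, x=1, Expression 1 = 1 but Expression 2 = 0.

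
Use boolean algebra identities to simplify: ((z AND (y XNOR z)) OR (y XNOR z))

By absorption (E OR (E AND v) = E):
= (y XNOR z)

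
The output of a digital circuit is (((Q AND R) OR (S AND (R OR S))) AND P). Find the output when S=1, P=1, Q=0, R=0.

Substituting: (((0 AND 0) OR (1 AND (0 OR 1))) AND 1)
= 1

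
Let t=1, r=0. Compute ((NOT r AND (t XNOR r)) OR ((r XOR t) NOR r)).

Substituting: ((NOT 0 AND (1 XNOR 0)) OR ((0 XOR 1) NOR 0))
= 0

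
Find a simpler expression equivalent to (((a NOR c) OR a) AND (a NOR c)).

By absorption (E AND (E OR v) = E):
= (a NOR c)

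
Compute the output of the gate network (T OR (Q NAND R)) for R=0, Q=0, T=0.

Substituting: (0 OR (0 NAND 0))
= 1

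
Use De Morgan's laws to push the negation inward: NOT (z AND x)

NOT z OR NOT x
De Morgan's: NOT(AND of terms) = OR of negations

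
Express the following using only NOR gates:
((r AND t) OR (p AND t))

((((r NOR r) NOR (t NOR t)) NOR ((p NOR p) NOR (t NOR t))) NOR (((r NOR r) NOR (t NOR t)) NOR ((p NOR p) NOR (t NOR t))))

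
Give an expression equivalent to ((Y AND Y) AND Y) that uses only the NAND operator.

((((Y NAND Y) NAND (Y NAND Y)) NAND Y) NAND (((Y NAND Y) NAND (Y NAND Y)) NAND Y))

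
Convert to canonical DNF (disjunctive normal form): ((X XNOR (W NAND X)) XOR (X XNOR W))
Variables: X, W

(NOT X AND NOT W) OR (X AND NOT W) OR (X AND W)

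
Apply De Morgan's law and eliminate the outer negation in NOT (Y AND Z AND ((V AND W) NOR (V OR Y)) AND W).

NOT Y OR NOT Z OR NOT ((V AND W) NOR (V OR Y)) OR NOT W
De Morgan's: NOT(AND of terms) = OR of negations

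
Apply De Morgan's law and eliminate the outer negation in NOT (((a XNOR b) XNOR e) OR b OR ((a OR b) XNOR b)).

NOT ((a XNOR b) XNOR e) AND NOT b AND NOT ((a OR b) XNOR b)
De Morgan's: NOT(OR of terms) = AND of negations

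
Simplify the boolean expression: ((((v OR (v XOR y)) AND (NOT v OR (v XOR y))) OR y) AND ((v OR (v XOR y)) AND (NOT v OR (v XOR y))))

By absorption (E AND (E OR v) = E) then distribution ((E OR v) AND (E OR NOT v) = E):
= (v XOR y)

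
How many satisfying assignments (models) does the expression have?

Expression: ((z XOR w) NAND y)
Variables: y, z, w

Satisfying assignments: (0,0,0), (0,0,1), (0,1,0), (0,1,1), (1,0,0), (1,1,1)
Count: 6 out of 8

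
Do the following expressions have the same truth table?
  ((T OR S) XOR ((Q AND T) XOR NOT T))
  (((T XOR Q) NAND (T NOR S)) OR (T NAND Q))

No. Counterexample: with Q=0, T=0, S=1, Expression 1 = 0 but Expression 2 = 1.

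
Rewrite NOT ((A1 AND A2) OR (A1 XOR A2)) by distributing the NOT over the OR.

NOT (A1 AND A2) AND NOT (A1 XOR A2)
De Morgan's: NOT(OR of terms) = AND of negations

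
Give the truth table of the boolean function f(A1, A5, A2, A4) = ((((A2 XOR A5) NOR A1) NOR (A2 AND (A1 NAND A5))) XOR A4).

A1 | A5 | A2 | A4 | Output
--------------------------
0 | 0 | 0 | 0 | 0
0 | 0 | 0 | 1 | 1
0 | 0 | 1 | 0 | 0
0 | 0 | 1 | 1 | 1
0 | 1 | 0 | 0 | 1
0 | 1 | 0 | 1 | 0
0 | 1 | 1 | 0 | 0
0 | 1 | 1 | 1 | 1
1 | 0 | 0 | 0 | 1
1 | 0 | 0 | 1 | 0
1 | 0 | 1 | 0 | 0
1 | 0 | 1 | 1 | 1
1 | 1 | 0 | 0 | 1
1 | 1 | 0 | 1 | 0
1 | 1 | 1 | 0 | 1
1 | 1 | 1 | 1 | 0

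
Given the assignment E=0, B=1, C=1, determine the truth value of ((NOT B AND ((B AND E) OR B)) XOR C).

Substituting: ((NOT 1 AND ((1 AND 0) OR 1)) XOR 1)
= 1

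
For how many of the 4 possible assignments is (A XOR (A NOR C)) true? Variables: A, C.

Satisfying assignments: (0,0), (1,0), (1,1)
Count: 3 out of 4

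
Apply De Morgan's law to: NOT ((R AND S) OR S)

NOT (R AND S) AND NOT S
De Morgan's: NOT(OR of terms) = AND of negations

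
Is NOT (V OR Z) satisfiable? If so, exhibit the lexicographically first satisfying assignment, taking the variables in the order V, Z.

V=0, Z=0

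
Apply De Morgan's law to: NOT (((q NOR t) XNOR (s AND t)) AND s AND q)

NOT ((q NOR t) XNOR (s AND t)) OR NOT s OR NOT q
De Morgan's: NOT(AND of terms) = OR of negations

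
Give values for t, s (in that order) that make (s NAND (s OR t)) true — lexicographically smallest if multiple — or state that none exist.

t=0, s=0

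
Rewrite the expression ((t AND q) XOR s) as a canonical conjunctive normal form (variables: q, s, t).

(q OR s OR t) AND (q OR s OR NOT t) AND (NOT q OR s OR t) AND (NOT q OR NOT s OR NOT t)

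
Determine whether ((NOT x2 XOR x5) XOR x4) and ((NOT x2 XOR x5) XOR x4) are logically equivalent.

Yes, they are equivalent — the two output columns agree on all 8 assignments:
x5 | x2 | x4 | Expression 1 | Expression 2
------------------------------------------
0 | 0 | 0 | 1 | 1
0 | 0 | 1 | 0 | 0
0 | 1 | 0 | 0 | 0
0 | 1 | 1 | 1 | 1
1 | 0 | 0 | 0 | 0
1 | 0 | 1 | 1 | 1
1 | 1 | 0 | 1 | 1
1 | 1 | 1 | 0 | 0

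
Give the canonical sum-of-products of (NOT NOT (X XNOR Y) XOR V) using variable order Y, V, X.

Σm(0, 3, 5, 6) = (NOT Y AND NOT V AND NOT X) OR (NOT Y AND V AND X) OR (Y AND NOT V AND X) OR (Y AND V AND NOT X)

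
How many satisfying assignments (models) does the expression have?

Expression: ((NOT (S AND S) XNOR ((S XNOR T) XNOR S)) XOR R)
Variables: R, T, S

Satisfying assignments: (0,0,1), (0,1,0), (1,0,0), (1,1,1)
Count: 4 out of 8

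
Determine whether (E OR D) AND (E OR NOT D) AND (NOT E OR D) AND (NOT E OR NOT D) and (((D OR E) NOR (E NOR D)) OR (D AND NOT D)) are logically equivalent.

Yes, they are equivalent — the two output columns agree on all 4 assignments:
E | D | Expression 1 | Expression 2
-----------------------------------
0 | 0 | 0 | 0
0 | 1 | 0 | 0
1 | 0 | 0 | 0
1 | 1 | 0 | 0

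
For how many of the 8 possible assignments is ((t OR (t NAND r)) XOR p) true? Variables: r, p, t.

Satisfying assignments: (0,0,0), (0,0,1), (1,0,0), (1,0,1)
Count: 4 out of 8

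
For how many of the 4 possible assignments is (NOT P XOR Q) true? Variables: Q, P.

Satisfying assignments: (0,0), (1,1)
Count: 2 out of 4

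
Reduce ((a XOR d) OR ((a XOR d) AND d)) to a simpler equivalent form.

By absorption (E OR (E AND v) = E):
= (a XOR d)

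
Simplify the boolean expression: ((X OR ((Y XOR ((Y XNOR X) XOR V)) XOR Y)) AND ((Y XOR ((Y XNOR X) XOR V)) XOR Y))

By absorption (E AND (E OR v) = E) then XOR self-cancellation ((E XOR v) XOR v = E):
= ((Y XNOR X) XOR V)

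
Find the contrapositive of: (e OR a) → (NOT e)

Contrapositive: e → NOT (e OR a)
Note: A statement and its contrapositive are logically equivalent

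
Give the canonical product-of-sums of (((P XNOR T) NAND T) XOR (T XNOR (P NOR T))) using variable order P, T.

ΠM(2, 3) = (NOT P OR T) AND (NOT P OR NOT T)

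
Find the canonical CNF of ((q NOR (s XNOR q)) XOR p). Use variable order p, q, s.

(p OR q OR s) AND (p OR NOT q OR s) AND (p OR NOT q OR NOT s) AND (NOT p OR q OR NOT s)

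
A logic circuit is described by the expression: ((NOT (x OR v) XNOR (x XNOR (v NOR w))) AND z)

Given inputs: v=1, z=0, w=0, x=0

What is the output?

Substituting: ((NOT (0 OR 1) XNOR (0 XNOR (1 NOR 0))) AND 0)
= 0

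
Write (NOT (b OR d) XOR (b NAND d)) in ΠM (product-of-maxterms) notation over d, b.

ΠM(0, 3) = (d OR b) AND (NOT d OR NOT b)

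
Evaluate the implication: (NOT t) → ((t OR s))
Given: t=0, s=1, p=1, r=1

Antecedent (NOT t) = 1; consequent ((t OR s)) = 1.
1 → 1 = 1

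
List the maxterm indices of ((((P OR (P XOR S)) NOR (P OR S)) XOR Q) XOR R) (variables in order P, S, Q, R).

ΠM(1, 2, 4, 7, 8, 11, 12, 15) = (P OR S OR Q OR NOT R) AND (P OR S OR NOT Q OR R) AND (P OR NOT S OR Q OR R) AND (P OR NOT S OR NOT Q OR NOT R) AND (NOT P OR S OR Q OR R) AND (NOT P OR S OR NOT Q OR NOT R) AND (NOT P OR NOT S OR Q OR R) AND (NOT P OR NOT S OR NOT Q OR NOT R)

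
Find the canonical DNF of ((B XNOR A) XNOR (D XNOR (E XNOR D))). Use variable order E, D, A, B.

(NOT E AND NOT D AND NOT A AND B) OR (NOT E AND NOT D AND A AND NOT B) OR (NOT E AND D AND NOT A AND B) OR (NOT E AND D AND A AND NOT B) OR (E AND NOT D AND NOT A AND NOT B) OR (E AND NOT D AND A AND B) OR (E AND D AND NOT A AND NOT B) OR (E AND D AND A AND B)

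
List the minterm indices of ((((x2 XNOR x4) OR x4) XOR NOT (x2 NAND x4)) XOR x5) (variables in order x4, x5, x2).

Σm(0, 3, 4, 7) = (NOT x4 AND NOT x5 AND NOT x2) OR (NOT x4 AND x5 AND x2) OR (x4 AND NOT x5 AND NOT x2) OR (x4 AND x5 AND x2)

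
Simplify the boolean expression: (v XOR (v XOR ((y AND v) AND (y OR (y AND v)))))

By XOR self-cancellation ((E XOR v) XOR v = E) then absorption (E AND (E OR v) = E):
= (y AND v)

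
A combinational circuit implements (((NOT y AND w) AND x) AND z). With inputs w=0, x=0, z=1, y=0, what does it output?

Substituting: (((NOT 0 AND 0) AND 0) AND 1)
= 0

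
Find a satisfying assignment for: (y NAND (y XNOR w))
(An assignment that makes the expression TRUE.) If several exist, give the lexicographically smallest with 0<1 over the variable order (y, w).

y=0, w=0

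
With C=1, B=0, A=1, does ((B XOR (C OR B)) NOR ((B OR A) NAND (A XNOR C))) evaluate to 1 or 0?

Substituting: ((0 XOR (1 OR 0)) NOR ((0 OR 1) NAND (1 XNOR 1)))
= 0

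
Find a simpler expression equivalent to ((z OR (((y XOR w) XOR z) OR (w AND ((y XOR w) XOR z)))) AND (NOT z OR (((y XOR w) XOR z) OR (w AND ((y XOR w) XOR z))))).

By distribution ((E OR v) AND (E OR NOT v) = E) then absorption (E OR (E AND v) = E):
= ((y XOR w) XOR z)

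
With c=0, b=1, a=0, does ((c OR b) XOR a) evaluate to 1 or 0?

Substituting: ((0 OR 1) XOR 0)
= 1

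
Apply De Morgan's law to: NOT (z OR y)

NOT z AND NOT y
De Morgan's: NOT(OR of terms) = AND of negations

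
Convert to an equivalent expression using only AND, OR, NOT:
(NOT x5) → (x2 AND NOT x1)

x5 OR (x2 AND NOT x1)
(Implication elimination: A → B = NOT A OR B)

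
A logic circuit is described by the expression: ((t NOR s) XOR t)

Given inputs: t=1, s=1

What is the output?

Substituting: ((1 NOR 1) XOR 1)
= 1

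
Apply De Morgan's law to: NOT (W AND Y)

NOT W OR NOT Y
De Morgan's: NOT(AND of terms) = OR of negations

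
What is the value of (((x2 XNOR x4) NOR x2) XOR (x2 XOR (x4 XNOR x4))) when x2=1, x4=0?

Substituting: (((1 XNOR 0) NOR 1) XOR (1 XOR (0 XNOR 0)))
= 0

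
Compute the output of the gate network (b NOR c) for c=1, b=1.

Substituting: (1 NOR 1)
= 0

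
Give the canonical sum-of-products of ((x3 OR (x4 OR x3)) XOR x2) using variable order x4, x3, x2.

Σm(1, 2, 4, 6) = (NOT x4 AND NOT x3 AND x2) OR (NOT x4 AND x3 AND NOT x2) OR (x4 AND NOT x3 AND NOT x2) OR (x4 AND x3 AND NOT x2)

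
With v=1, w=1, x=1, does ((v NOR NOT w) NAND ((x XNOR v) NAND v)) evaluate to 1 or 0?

Substituting: ((1 NOR NOT 1) NAND ((1 XNOR 1) NAND 1))
= 1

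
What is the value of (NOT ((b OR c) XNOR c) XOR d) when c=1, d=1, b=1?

Substituting: (NOT ((1 OR 1) XNOR 1) XOR 1)
= 1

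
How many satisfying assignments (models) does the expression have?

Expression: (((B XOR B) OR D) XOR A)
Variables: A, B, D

Satisfying assignments: (0,0,1), (0,1,1), (1,0,0), (1,1,0)
Count: 4 out of 8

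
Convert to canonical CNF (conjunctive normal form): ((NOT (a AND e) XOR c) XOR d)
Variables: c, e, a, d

(c OR e OR a OR NOT d) AND (c OR e OR NOT a OR NOT d) AND (c OR NOT e OR a OR NOT d) AND (c OR NOT e OR NOT a OR d) AND (NOT c OR e OR a OR d) AND (NOT c OR e OR NOT a OR d) AND (NOT c OR NOT e OR a OR d) AND (NOT c OR NOT e OR NOT a OR NOT d)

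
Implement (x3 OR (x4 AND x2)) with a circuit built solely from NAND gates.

((x3 NAND x3) NAND (((x4 NAND x2) NAND (x4 NAND x2)) NAND ((x4 NAND x2) NAND (x4 NAND x2))))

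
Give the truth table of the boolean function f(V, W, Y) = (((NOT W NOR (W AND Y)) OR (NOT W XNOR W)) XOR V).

V | W | Y | Output
------------------
0 | 0 | 0 | 0
0 | 0 | 1 | 0
0 | 1 | 0 | 1
0 | 1 | 1 | 0
1 | 0 | 0 | 1
1 | 0 | 1 | 1
1 | 1 | 0 | 0
1 | 1 | 1 | 1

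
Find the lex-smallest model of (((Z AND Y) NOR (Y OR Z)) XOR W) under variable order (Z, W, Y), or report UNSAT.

Z=0, W=0, Y=0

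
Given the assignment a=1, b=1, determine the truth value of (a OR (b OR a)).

Substituting: (1 OR (1 OR 1))
= 1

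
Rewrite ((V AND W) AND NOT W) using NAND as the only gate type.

((((V NAND W) NAND (V NAND W)) NAND (W NAND W)) NAND (((V NAND W) NAND (V NAND W)) NAND (W NAND W)))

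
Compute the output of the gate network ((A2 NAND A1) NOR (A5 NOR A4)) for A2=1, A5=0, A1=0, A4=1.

Substituting: ((1 NAND 0) NOR (0 NOR 1))
= 0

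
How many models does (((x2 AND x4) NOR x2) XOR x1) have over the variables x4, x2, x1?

Satisfying assignments: (0,0,0), (0,1,1), (1,0,0), (1,1,1)
Count: 4 out of 8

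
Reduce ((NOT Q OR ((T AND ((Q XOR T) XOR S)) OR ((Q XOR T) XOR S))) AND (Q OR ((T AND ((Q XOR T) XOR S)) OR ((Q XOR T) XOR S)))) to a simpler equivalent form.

By distribution ((E OR v) AND (E OR NOT v) = E) then absorption (E OR (E AND v) = E):
= ((Q XOR T) XOR S)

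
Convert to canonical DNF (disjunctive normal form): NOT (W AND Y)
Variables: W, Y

(NOT W AND NOT Y) OR (NOT W AND Y) OR (W AND NOT Y)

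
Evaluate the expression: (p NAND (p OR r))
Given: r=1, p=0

Substituting: (0 NAND (0 OR 1))
= 1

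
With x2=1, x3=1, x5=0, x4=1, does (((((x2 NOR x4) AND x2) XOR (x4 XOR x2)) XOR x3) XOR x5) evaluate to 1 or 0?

Substituting: (((((1 NOR 1) AND 1) XOR (1 XOR 1)) XOR 1) XOR 0)
= 1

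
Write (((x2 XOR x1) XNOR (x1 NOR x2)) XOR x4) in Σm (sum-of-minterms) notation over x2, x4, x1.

Σm(2, 3, 5, 6) = (NOT x2 AND x4 AND NOT x1) OR (NOT x2 AND x4 AND x1) OR (x2 AND NOT x4 AND x1) OR (x2 AND x4 AND NOT x1)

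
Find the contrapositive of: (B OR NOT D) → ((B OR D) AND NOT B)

Contrapositive: NOT ((B OR D) AND NOT B) → NOT (B OR NOT D)
Note: A statement and its contrapositive are logically equivalent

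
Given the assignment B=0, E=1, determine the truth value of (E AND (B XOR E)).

Substituting: (1 AND (0 XOR 1))
= 1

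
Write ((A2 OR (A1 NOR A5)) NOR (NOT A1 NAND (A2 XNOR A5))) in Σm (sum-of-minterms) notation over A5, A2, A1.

Σm() = FALSE (no minterms)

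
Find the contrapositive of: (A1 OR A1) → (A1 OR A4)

Contrapositive: NOT (A1 OR A4) → NOT (A1 OR A1)
Note: A statement and its contrapositive are logically equivalent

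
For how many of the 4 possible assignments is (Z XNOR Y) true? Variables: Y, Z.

Satisfying assignments: (0,0), (1,1)
Count: 2 out of 4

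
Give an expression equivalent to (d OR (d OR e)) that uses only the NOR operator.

((d NOR ((d NOR e) NOR (d NOR e))) NOR (d NOR ((d NOR e) NOR (d NOR e))))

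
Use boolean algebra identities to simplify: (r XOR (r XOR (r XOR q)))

By XOR self-cancellation ((E XOR v) XOR v = E):
= (r XOR q)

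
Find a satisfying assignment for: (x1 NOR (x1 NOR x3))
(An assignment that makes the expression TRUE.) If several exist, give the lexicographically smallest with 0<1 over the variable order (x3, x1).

x3=1, x1=0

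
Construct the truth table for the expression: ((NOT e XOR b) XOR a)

b | e | a | Output
------------------
0 | 0 | 0 | 1
0 | 0 | 1 | 0
0 | 1 | 0 | 0
0 | 1 | 1 | 1
1 | 0 | 0 | 0
1 | 0 | 1 | 1
1 | 1 | 0 | 1
1 | 1 | 1 | 0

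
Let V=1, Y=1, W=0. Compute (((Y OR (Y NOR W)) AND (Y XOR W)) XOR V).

Substituting: (((1 OR (1 NOR 0)) AND (1 XOR 0)) XOR 1)
= 0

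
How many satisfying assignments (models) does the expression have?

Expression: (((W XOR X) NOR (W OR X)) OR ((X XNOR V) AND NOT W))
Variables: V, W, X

Satisfying assignments: (0,0,0), (1,0,0), (1,0,1)
Count: 3 out of 8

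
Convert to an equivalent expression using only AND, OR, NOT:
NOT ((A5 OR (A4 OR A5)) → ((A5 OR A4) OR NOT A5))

(A5 OR (A4 OR A5)) AND NOT ((A5 OR A4) OR NOT A5)
(Negated implication: NOT(A → B) = A AND NOT B)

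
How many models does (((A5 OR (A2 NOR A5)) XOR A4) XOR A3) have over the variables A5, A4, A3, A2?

Satisfying assignments: (0,0,0,0), (0,0,1,1), (0,1,0,1), (0,1,1,0), (1,0,0,0), (1,0,0,1), (1,1,1,0), (1,1,1,1)
Count: 8 out of 16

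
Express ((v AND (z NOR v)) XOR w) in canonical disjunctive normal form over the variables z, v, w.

(NOT z AND NOT v AND w) OR (NOT z AND v AND w) OR (z AND NOT v AND w) OR (z AND v AND w)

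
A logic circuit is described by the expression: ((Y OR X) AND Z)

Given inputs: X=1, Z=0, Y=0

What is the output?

Substituting: ((0 OR 1) AND 0)
= 0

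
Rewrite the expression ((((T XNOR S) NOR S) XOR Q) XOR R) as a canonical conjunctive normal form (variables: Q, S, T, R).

(Q OR S OR T OR R) AND (Q OR S OR NOT T OR NOT R) AND (Q OR NOT S OR T OR R) AND (Q OR NOT S OR NOT T OR R) AND (NOT Q OR S OR T OR NOT R) AND (NOT Q OR S OR NOT T OR R) AND (NOT Q OR NOT S OR T OR NOT R) AND (NOT Q OR NOT S OR NOT T OR NOT R)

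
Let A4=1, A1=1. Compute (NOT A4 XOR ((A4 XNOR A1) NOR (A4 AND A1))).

Substituting: (NOT 1 XOR ((1 XNOR 1) NOR (1 AND 1)))
= 0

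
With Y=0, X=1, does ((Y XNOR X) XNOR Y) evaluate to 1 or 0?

Substituting: ((0 XNOR 1) XNOR 0)
= 1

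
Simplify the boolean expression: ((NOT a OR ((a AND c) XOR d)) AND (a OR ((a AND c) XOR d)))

By distribution ((E OR v) AND (E OR NOT v) = E):
= ((a AND c) XOR d)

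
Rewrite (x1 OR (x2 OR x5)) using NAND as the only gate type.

((x1 NAND x1) NAND (((x2 NAND x2) NAND (x5 NAND x5)) NAND ((x2 NAND x2) NAND (x5 NAND x5))))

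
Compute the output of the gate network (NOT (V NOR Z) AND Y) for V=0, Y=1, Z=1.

Substituting: (NOT (0 NOR 1) AND 1)
= 1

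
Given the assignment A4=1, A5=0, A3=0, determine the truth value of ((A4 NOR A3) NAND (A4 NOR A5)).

Substituting: ((1 NOR 0) NAND (1 NOR 0))
= 1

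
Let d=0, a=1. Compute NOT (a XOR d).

Substituting: NOT (1 XOR 0)
= 0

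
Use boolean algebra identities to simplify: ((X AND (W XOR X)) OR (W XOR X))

By absorption (E OR (E AND v) = E):
= (W XOR X)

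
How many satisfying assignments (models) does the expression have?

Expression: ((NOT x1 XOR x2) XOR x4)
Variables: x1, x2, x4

Satisfying assignments: (0,0,0), (0,1,1), (1,0,1), (1,1,0)
Count: 4 out of 8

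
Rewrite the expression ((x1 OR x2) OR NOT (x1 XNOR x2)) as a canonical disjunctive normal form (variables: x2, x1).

(NOT x2 AND x1) OR (x2 AND NOT x1) OR (x2 AND x1)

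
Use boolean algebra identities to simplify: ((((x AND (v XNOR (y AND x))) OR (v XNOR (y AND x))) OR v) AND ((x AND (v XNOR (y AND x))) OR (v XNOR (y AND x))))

By absorption (E AND (E OR v) = E) then absorption (E OR (E AND v) = E):
= (v XNOR (y AND x))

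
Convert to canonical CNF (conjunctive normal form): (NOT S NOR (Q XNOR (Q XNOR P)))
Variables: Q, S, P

(Q OR S OR P) AND (Q OR S OR NOT P) AND (Q OR NOT S OR NOT P) AND (NOT Q OR S OR P) AND (NOT Q OR S OR NOT P) AND (NOT Q OR NOT S OR NOT P)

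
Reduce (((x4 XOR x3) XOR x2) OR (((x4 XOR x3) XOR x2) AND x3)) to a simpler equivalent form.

By absorption (E OR (E AND v) = E):
= ((x4 XOR x3) XOR x2)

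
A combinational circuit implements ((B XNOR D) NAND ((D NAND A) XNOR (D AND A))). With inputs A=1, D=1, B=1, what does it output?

Substituting: ((1 XNOR 1) NAND ((1 NAND 1) XNOR (1 AND 1)))
= 1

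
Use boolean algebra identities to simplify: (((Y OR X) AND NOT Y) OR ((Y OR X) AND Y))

By distribution ((E AND v) OR (E AND NOT v) = E):
= (Y OR X)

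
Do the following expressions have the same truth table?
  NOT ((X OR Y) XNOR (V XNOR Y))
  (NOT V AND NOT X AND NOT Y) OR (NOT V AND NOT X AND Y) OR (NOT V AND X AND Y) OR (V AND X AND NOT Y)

Yes, they are equivalent — the two output columns agree on all 8 assignments:
V | X | Y | Expression 1 | Expression 2
---------------------------------------
0 | 0 | 0 | 1 | 1
0 | 0 | 1 | 1 | 1
0 | 1 | 0 | 0 | 0
0 | 1 | 1 | 1 | 1
1 | 0 | 0 | 0 | 0
1 | 0 | 1 | 0 | 0
1 | 1 | 0 | 1 | 1
1 | 1 | 1 | 0 | 0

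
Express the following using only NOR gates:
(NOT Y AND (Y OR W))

(((Y NOR Y) NOR (Y NOR Y)) NOR (((Y NOR W) NOR (Y NOR W)) NOR ((Y NOR W) NOR (Y NOR W))))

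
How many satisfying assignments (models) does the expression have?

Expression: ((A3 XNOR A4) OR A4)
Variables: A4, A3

Satisfying assignments: (0,0), (1,0), (1,1)
Count: 3 out of 4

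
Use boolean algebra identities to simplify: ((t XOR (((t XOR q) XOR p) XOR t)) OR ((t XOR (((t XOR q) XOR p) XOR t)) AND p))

By absorption (E OR (E AND v) = E) then XOR self-cancellation ((E XOR v) XOR v = E):
= ((t XOR q) XOR p)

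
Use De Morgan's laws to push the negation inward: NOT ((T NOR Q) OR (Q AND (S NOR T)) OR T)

NOT (T NOR Q) AND NOT (Q AND (S NOR T)) AND NOT T
De Morgan's: NOT(OR of terms) = AND of negations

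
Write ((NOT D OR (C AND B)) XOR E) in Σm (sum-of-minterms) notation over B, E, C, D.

Σm(0, 2, 5, 7, 8, 10, 11, 13) = (NOT B AND NOT E AND NOT C AND NOT D) OR (NOT B AND NOT E AND C AND NOT D) OR (NOT B AND E AND NOT C AND D) OR (NOT B AND E AND C AND D) OR (B AND NOT E AND NOT C AND NOT D) OR (B AND NOT E AND C AND NOT D) OR (B AND NOT E AND C AND D) OR (B AND E AND NOT C AND D)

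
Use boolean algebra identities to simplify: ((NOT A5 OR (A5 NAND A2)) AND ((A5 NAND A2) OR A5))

By distribution ((E OR v) AND (E OR NOT v) = E):
= (A5 NAND A2)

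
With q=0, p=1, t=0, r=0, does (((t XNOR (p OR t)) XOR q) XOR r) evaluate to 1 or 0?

Substituting: (((0 XNOR (1 OR 0)) XOR 0) XOR 0)
= 0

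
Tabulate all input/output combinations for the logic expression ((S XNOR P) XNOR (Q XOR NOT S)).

P | Q | S | Output
------------------
0 | 0 | 0 | 1
0 | 0 | 1 | 1
0 | 1 | 0 | 0
0 | 1 | 1 | 0
1 | 0 | 0 | 0
1 | 0 | 1 | 0
1 | 1 | 0 | 1
1 | 1 | 1 | 1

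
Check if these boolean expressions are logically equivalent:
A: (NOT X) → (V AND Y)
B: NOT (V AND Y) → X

Yes, Contrapositive is always equivalent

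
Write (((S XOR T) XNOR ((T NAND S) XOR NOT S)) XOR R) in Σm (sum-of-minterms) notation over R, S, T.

Σm(0, 2, 3, 5) = (NOT R AND NOT S AND NOT T) OR (NOT R AND S AND NOT T) OR (NOT R AND S AND T) OR (R AND NOT S AND T)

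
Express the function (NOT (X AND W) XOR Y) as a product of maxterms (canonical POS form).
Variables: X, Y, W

ΠM(2, 3, 5, 6) = (X OR NOT Y OR W) AND (X OR NOT Y OR NOT W) AND (NOT X OR Y OR NOT W) AND (NOT X OR NOT Y OR W)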